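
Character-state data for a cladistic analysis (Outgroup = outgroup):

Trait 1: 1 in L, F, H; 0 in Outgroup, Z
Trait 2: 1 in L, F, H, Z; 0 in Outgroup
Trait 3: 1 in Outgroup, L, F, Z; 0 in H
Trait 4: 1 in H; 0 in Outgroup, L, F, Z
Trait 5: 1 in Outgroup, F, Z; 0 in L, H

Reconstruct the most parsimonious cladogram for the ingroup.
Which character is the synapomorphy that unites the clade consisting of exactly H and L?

Character polarity is set by the outgroup: the derived state is whichever differs from the outgroup's state, so for Trait 3, Trait 5 the derived state is '0', and for the remaining characters it is '1'.
Trait 1 (derived state '1') is shared by F, H, and L — a synapomorphy uniting that clade.
Trait 2 (derived state '1') is shared by all ingroup taxa — unites the whole ingroup.
Trait 3: derived state '0' in H only — an autapomorphy, so it tells us nothing about relationships among taxa.
Trait 4 (derived state '1') is unique to H (autapomorphy; uninformative for grouping).
Only H and L show the derived state '0' for Trait 5, supporting them as a clade.
Most parsimonious ingroup topology: (((L,H),F),Z).
The clade {H, L} is supported by Trait 5: its derived state '0' occurs in exactly those taxa and in no other taxon (including the outgroup).

Trait 5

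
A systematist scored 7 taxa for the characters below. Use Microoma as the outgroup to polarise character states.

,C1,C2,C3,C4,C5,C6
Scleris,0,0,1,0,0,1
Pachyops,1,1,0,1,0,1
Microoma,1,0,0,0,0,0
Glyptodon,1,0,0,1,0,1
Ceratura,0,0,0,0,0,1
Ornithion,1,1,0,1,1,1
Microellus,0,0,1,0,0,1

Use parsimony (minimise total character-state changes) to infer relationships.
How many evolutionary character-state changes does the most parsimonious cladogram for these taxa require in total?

6

Character polarity is set by the outgroup: the derived state is whichever differs from the outgroup's state, so for C1 the derived state is '0', and for the remaining characters it is '1'.
Only Ceratura, Microellus, and Scleris show the derived state '0' for C1, supporting them as a clade.
C2 (derived state '1') is shared by Ornithion and Pachyops — a synapomorphy uniting that clade.
C3: derived state '1' in Microellus and Scleris only — synapomorphy for {Microellus, Scleris}.
C4: derived state '1' in Glyptodon, Ornithion, and Pachyops only — synapomorphy for {Glyptodon, Ornithion, Pachyops}.
C5 (derived state '1') is unique to Ornithion (autapomorphy; uninformative for grouping).
All ingroup taxa share the derived state '1' for C6; it defines the ingroup but does not resolve relationships within it.
Most parsimonious ingroup topology: ((Glyptodon,(Ornithion,Pachyops)),((Scleris,Microellus),Ceratura)).
Changes per character on this tree: C1: 1; C2: 1; C3: 1; C4: 1; C5: 1; C6: 1.
Total = 6.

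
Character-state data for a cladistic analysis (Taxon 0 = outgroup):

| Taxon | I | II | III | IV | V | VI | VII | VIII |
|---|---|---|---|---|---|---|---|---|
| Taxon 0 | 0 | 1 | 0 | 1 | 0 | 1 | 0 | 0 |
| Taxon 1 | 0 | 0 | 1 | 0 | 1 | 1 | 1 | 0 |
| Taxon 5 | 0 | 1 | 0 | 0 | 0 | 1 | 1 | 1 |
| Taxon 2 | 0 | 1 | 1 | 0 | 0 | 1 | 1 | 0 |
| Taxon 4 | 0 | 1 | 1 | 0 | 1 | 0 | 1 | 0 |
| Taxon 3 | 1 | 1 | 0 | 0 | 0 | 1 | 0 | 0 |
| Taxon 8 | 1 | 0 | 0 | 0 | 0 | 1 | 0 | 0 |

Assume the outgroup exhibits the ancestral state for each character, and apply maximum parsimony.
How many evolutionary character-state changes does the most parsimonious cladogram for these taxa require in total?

9

Character polarity is set by the outgroup: the derived state is whichever differs from the outgroup's state, so for II, IV, VI the derived state is '0', and for the remaining characters it is '1'.
Only Taxon 3 and Taxon 8 show the derived state '1' for I, supporting them as a clade.
II groups Taxon 1 and Taxon 8, which is incompatible with the clades supported by the remaining characters; treating it as convergent (homoplasy) costs fewer steps than any alternative tree.
Only Taxon 1, Taxon 2, and Taxon 4 show the derived state '1' for III, supporting them as a clade.
IV (derived state '0') is shared by all ingroup taxa — unites the whole ingroup.
V (derived state '1') is shared by Taxon 1 and Taxon 4 — a synapomorphy uniting that clade.
VI (derived state '0') is unique to Taxon 4 (autapomorphy; uninformative for grouping).
VII (derived state '1') is shared by Taxon 1, Taxon 2, Taxon 4, and Taxon 5 — a synapomorphy uniting that clade.
VIII (derived state '1') is unique to Taxon 5 (autapomorphy; uninformative for grouping).
Most parsimonious ingroup topology: ((((Taxon 1,Taxon 4),Taxon 2),Taxon 5),(Taxon 3,Taxon 8)).
Changes per character on this tree: I: 1; II: 2; III: 1; IV: 1; V: 1; VI: 1; VII: 1; VIII: 1.
Total = 9.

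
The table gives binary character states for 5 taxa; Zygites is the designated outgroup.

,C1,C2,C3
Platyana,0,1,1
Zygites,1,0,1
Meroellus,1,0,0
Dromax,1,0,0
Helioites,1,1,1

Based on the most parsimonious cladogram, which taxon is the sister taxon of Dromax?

Meroellus

Character polarity is set by the outgroup: the derived state is whichever differs from the outgroup's state, so for C1, C3 the derived state is '0', and for the remaining characters it is '1'.
C1 (derived state '0') is unique to Platyana (autapomorphy; uninformative for grouping).
Only Helioites and Platyana show the derived state '1' for C2, supporting them as a clade.
C3: derived state '0' in Dromax and Meroellus only — synapomorphy for {Dromax, Meroellus}.
Most parsimonious ingroup topology: ((Helioites,Platyana),(Dromax,Meroellus)).
Dromax and Meroellus form a cherry on this tree, so they are sister taxa.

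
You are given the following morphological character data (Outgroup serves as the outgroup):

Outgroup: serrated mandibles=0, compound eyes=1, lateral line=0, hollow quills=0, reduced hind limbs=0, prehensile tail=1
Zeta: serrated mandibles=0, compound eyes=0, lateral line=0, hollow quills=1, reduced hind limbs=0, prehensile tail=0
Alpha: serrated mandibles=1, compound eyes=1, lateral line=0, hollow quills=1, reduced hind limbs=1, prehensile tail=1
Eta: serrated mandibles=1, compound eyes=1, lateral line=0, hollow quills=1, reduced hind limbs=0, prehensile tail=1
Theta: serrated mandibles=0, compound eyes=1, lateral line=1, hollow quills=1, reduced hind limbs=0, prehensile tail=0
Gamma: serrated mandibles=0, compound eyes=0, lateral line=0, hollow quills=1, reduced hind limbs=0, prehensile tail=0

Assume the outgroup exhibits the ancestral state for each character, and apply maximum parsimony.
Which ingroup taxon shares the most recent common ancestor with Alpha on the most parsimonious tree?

Character polarity is set by the outgroup: the derived state is whichever differs from the outgroup's state, so for compound eyes, prehensile tail the derived state is '0', and for the remaining characters it is '1'.
Only Alpha and Eta show the derived state '1' for serrated mandibles, supporting them as a clade.
compound eyes: derived state '0' in Gamma and Zeta only — synapomorphy for {Gamma, Zeta}.
lateral line (derived state '1') is unique to Theta (autapomorphy; uninformative for grouping).
hollow quills (derived state '1') is shared by all ingroup taxa — unites the whole ingroup.
reduced hind limbs (derived state '1') is unique to Alpha (autapomorphy; uninformative for grouping).
prehensile tail: derived state '0' in Gamma, Theta, and Zeta only — synapomorphy for {Gamma, Theta, Zeta}.
Most parsimonious ingroup topology: (((Zeta,Gamma),Theta),(Alpha,Eta)).
Alpha and Eta form a cherry on this tree, so they are sister taxa.

Eta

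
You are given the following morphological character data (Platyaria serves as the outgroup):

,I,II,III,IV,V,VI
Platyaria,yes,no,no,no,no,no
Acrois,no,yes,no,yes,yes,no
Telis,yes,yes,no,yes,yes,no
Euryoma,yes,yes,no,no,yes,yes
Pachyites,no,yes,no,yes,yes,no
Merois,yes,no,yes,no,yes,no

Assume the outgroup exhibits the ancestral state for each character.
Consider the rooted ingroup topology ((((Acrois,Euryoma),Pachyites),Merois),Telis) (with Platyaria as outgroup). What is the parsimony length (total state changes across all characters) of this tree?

10

Map each character onto ((((Acrois,Euryoma),Pachyites),Merois),Telis) (rooted by Platyaria) and count the minimum state changes it requires (Fitch parsimony):
I: 2; II: 2; III: 1; IV: 3; V: 1; VI: 1.
Total tree length = 10.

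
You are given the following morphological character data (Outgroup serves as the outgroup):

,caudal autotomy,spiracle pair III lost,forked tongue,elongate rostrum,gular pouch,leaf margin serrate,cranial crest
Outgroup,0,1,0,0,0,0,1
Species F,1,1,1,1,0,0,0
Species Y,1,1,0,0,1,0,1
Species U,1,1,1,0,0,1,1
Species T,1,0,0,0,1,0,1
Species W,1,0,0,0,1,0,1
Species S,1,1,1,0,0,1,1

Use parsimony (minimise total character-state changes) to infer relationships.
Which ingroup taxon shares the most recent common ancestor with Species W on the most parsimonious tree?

Species T

Character polarity is set by the outgroup: the derived state is whichever differs from the outgroup's state, so for spiracle pair III lost, cranial crest the derived state is '0', and for the remaining characters it is '1'.
caudal autotomy (derived state '1') is shared by all ingroup taxa — unites the whole ingroup.
Only Species T and Species W show the derived state '0' for spiracle pair III lost, supporting them as a clade.
Only Species F, Species S, and Species U show the derived state '1' for forked tongue, supporting them as a clade.
elongate rostrum: derived state '1' in Species F only — an autapomorphy, so it tells us nothing about relationships among taxa.
Only Species T, Species W, and Species Y show the derived state '1' for gular pouch, supporting them as a clade.
leaf margin serrate: derived state '1' in Species S and Species U only — synapomorphy for {Species S, Species U}.
cranial crest: derived state '0' in Species F only — an autapomorphy, so it tells us nothing about relationships among taxa.
Most parsimonious ingroup topology: ((Species F,(Species U,Species S)),(Species Y,(Species T,Species W))).
Species W and Species T form a cherry on this tree, so they are sister taxa.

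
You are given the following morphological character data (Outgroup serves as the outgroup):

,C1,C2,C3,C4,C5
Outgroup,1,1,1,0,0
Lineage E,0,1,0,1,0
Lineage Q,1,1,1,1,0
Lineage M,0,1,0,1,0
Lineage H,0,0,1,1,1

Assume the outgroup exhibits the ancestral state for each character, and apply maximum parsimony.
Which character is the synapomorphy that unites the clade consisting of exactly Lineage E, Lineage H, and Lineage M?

Character polarity is set by the outgroup: the derived state is whichever differs from the outgroup's state, so for C1, C2, C3 the derived state is '0', and for the remaining characters it is '1'.
Only Lineage E, Lineage H, and Lineage M show the derived state '0' for C1, supporting them as a clade.
C2: derived state '0' in Lineage H only — an autapomorphy, so it tells us nothing about relationships among taxa.
Only Lineage E and Lineage M show the derived state '0' for C3, supporting them as a clade.
C4 (derived state '1') is shared by all ingroup taxa — unites the whole ingroup.
C5: derived state '1' in Lineage H only — an autapomorphy, so it tells us nothing about relationships among taxa.
Most parsimonious ingroup topology: (((Lineage E,Lineage M),Lineage H),Lineage Q).
The clade {Lineage E, Lineage H, Lineage M} is supported by C1: its derived state '0' occurs in exactly those taxa and in no other taxon (including the outgroup).

C1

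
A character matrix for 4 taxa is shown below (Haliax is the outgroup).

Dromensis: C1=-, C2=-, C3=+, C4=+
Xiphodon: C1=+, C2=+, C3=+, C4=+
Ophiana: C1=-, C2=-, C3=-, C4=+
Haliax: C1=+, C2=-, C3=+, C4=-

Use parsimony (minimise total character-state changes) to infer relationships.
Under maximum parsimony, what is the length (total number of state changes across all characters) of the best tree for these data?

Character polarity is set by the outgroup: the derived state is whichever differs from the outgroup's state, so for C1, C3 the derived state is '-', and for the remaining characters it is '+'.
Only Dromensis and Ophiana show the derived state '-' for C1, supporting them as a clade.
C2 (derived state '+') is unique to Xiphodon (autapomorphy; uninformative for grouping).
C3 (derived state '-') is unique to Ophiana (autapomorphy; uninformative for grouping).
C4 (derived state '+') is shared by all ingroup taxa — unites the whole ingroup.
Most parsimonious ingroup topology: ((Dromensis,Ophiana),Xiphodon).
Changes per character on this tree: C1: 1; C2: 1; C3: 1; C4: 1.
Total = 4.

4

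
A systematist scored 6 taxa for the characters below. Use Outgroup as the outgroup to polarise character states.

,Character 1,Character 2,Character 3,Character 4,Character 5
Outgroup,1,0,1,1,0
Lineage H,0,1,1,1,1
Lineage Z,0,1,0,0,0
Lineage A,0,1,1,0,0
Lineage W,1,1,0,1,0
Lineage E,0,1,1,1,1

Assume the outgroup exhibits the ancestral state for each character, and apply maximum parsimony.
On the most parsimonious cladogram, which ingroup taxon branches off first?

Character polarity is set by the outgroup: the derived state is whichever differs from the outgroup's state, so for Character 1, Character 3, Character 4 the derived state is '0', and for the remaining characters it is '1'.
Only Lineage A, Lineage E, Lineage H, and Lineage Z show the derived state '0' for Character 1, supporting them as a clade.
All ingroup taxa share the derived state '1' for Character 2; it defines the ingroup but does not resolve relationships within it.
Character 3 groups Lineage W and Lineage Z, which is incompatible with the clades supported by the remaining characters; treating it as convergent (homoplasy) costs fewer steps than any alternative tree.
Character 4: derived state '0' in Lineage A and Lineage Z only — synapomorphy for {Lineage A, Lineage Z}.
Only Lineage E and Lineage H show the derived state '1' for Character 5, supporting them as a clade.
Most parsimonious ingroup topology: (((Lineage H,Lineage E),(Lineage Z,Lineage A)),Lineage W).
Lineage W is sister to the clade containing all other ingroup taxa, so it is the earliest-diverging (most basal) ingroup lineage.

Lineage W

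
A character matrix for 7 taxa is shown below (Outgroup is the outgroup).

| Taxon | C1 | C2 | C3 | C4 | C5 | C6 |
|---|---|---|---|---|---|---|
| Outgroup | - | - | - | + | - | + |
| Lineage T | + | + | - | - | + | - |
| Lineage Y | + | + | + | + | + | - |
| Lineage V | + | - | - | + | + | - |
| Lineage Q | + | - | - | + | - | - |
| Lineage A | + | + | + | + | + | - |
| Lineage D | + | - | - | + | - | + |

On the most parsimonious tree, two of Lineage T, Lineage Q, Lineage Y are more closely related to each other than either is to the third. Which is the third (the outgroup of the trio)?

Character polarity is set by the outgroup: the derived state is whichever differs from the outgroup's state, so for C4, C6 the derived state is '-', and for the remaining characters it is '+'.
All ingroup taxa share the derived state '+' for C1; it defines the ingroup but does not resolve relationships within it.
C2: derived state '+' in Lineage A, Lineage T, and Lineage Y only — synapomorphy for {Lineage A, Lineage T, Lineage Y}.
Only Lineage A and Lineage Y show the derived state '+' for C3, supporting them as a clade.
C4: derived state '-' in Lineage T only — an autapomorphy, so it tells us nothing about relationships among taxa.
C5: derived state '+' in Lineage A, Lineage T, Lineage V, and Lineage Y only — synapomorphy for {Lineage A, Lineage T, Lineage V, Lineage Y}.
C6 (derived state '-') is shared by Lineage A, Lineage Q, Lineage T, Lineage V, and Lineage Y — a synapomorphy uniting that clade.
Most parsimonious ingroup topology: ((((Lineage T,(Lineage Y,Lineage A)),Lineage V),Lineage Q),Lineage D).
Lineage T and Lineage Y share a more recent common ancestor with each other than either does with Lineage Q, so Lineage Q is the least closely related of the three.

Lineage Q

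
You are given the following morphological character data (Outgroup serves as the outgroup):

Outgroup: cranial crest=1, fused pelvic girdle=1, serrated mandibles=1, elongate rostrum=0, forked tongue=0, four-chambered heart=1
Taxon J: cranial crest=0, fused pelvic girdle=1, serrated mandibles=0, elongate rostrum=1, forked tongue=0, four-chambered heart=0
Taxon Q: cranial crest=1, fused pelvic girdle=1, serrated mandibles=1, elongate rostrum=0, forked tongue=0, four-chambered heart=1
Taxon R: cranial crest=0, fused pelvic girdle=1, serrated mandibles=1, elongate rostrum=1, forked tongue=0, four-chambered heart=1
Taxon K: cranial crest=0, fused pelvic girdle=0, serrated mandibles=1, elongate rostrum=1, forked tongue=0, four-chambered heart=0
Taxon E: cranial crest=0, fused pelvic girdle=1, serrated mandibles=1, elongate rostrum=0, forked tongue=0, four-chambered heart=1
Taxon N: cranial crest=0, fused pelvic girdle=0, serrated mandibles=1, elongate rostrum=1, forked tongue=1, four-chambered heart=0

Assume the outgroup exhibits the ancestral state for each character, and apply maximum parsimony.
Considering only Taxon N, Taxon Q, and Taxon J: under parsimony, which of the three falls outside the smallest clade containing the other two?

Character polarity is set by the outgroup: the derived state is whichever differs from the outgroup's state, so for cranial crest, fused pelvic girdle, serrated mandibles, four-chambered heart the derived state is '0', and for the remaining characters it is '1'.
cranial crest (derived state '0') is shared by Taxon E, Taxon J, Taxon K, Taxon N, and Taxon R — a synapomorphy uniting that clade.
fused pelvic girdle (derived state '0') is shared by Taxon K and Taxon N — a synapomorphy uniting that clade.
serrated mandibles: derived state '0' in Taxon J only — an autapomorphy, so it tells us nothing about relationships among taxa.
elongate rostrum (derived state '1') is shared by Taxon J, Taxon K, Taxon N, and Taxon R — a synapomorphy uniting that clade.
forked tongue: derived state '1' in Taxon N only — an autapomorphy, so it tells us nothing about relationships among taxa.
Only Taxon J, Taxon K, and Taxon N show the derived state '0' for four-chambered heart, supporting them as a clade.
Most parsimonious ingroup topology: ((((Taxon J,(Taxon K,Taxon N)),Taxon R),Taxon E),Taxon Q).
Taxon N and Taxon J share a more recent common ancestor with each other than either does with Taxon Q, so Taxon Q is the least closely related of the three.

Taxon Q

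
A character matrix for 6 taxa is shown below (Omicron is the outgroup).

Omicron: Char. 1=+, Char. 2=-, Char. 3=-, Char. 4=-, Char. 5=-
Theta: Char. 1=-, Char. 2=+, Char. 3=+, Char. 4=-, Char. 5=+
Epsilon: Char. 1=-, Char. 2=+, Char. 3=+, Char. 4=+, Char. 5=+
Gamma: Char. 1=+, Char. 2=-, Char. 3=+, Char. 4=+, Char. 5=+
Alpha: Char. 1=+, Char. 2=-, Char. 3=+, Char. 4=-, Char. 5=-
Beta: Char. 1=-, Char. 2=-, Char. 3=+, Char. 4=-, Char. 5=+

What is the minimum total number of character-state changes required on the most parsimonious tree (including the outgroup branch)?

Character polarity is set by the outgroup: the derived state is whichever differs from the outgroup's state, so for Char. 1 the derived state is '-', and for the remaining characters it is '+'.
Only Beta, Epsilon, and Theta show the derived state '-' for Char. 1, supporting them as a clade.
Only Epsilon and Theta show the derived state '+' for Char. 2, supporting them as a clade.
Char. 3 (derived state '+') is shared by all ingroup taxa — unites the whole ingroup.
Char. 4 groups Epsilon and Gamma, which is incompatible with the clades supported by the remaining characters; treating it as convergent (homoplasy) costs fewer steps than any alternative tree.
Char. 5 (derived state '+') is shared by Beta, Epsilon, Gamma, and Theta — a synapomorphy uniting that clade.
Most parsimonious ingroup topology: ((((Theta,Epsilon),Beta),Gamma),Alpha).
Changes per character on this tree: Char. 1: 1; Char. 2: 1; Char. 3: 1; Char. 4: 2; Char. 5: 1.
Total = 6.

6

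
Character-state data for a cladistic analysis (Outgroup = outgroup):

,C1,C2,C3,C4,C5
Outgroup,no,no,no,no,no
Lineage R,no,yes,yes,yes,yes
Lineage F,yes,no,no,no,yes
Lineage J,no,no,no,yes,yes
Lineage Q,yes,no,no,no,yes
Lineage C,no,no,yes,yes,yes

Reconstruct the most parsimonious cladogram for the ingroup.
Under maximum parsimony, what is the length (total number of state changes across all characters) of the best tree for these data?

5

The outgroup has state 'no' for every character, so 'yes' is the derived state throughout.
C1: derived state 'yes' in Lineage F and Lineage Q only — synapomorphy for {Lineage F, Lineage Q}.
C2: derived state 'yes' in Lineage R only — an autapomorphy, so it tells us nothing about relationships among taxa.
Only Lineage C and Lineage R show the derived state 'yes' for C3, supporting them as a clade.
C4 (derived state 'yes') is shared by Lineage C, Lineage J, and Lineage R — a synapomorphy uniting that clade.
All ingroup taxa share the derived state 'yes' for C5; it defines the ingroup but does not resolve relationships within it.
Most parsimonious ingroup topology: (((Lineage R,Lineage C),Lineage J),(Lineage F,Lineage Q)).
Changes per character on this tree: C1: 1; C2: 1; C3: 1; C4: 1; C5: 1.
Total = 5.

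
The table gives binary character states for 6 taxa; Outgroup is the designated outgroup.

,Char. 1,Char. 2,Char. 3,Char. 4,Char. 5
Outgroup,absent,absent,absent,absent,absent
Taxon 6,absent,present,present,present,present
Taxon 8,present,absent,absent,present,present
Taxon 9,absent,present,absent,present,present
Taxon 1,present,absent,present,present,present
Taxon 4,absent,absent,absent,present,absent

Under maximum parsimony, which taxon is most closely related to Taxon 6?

Taxon 9

The outgroup has state 'absent' for every character, so 'present' is the derived state throughout.
Only Taxon 1 and Taxon 8 show the derived state 'present' for Char. 1, supporting them as a clade.
Only Taxon 6 and Taxon 9 show the derived state 'present' for Char. 2, supporting them as a clade.
Char. 3 groups Taxon 1 and Taxon 6, which is incompatible with the clades supported by the remaining characters; treating it as convergent (homoplasy) costs fewer steps than any alternative tree.
All ingroup taxa share the derived state 'present' for Char. 4; it defines the ingroup but does not resolve relationships within it.
Char. 5 (derived state 'present') is shared by Taxon 1, Taxon 6, Taxon 8, and Taxon 9 — a synapomorphy uniting that clade.
Most parsimonious ingroup topology: (((Taxon 6,Taxon 9),(Taxon 8,Taxon 1)),Taxon 4).
Taxon 6 and Taxon 9 form a cherry on this tree, so they are sister taxa.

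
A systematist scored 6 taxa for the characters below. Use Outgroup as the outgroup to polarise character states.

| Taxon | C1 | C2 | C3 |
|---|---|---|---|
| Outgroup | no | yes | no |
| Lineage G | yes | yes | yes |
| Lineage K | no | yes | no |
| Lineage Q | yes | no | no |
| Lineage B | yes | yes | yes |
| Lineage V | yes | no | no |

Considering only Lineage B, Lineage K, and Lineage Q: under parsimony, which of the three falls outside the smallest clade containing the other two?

Lineage K

Character polarity is set by the outgroup: the derived state is whichever differs from the outgroup's state, so for C2 the derived state is 'no', and for the remaining characters it is 'yes'.
Only Lineage B, Lineage G, Lineage Q, and Lineage V show the derived state 'yes' for C1, supporting them as a clade.
C2: derived state 'no' in Lineage Q and Lineage V only — synapomorphy for {Lineage Q, Lineage V}.
C3 (derived state 'yes') is shared by Lineage B and Lineage G — a synapomorphy uniting that clade.
Most parsimonious ingroup topology: (((Lineage G,Lineage B),(Lineage Q,Lineage V)),Lineage K).
Lineage B and Lineage Q share a more recent common ancestor with each other than either does with Lineage K, so Lineage K is the least closely related of the three.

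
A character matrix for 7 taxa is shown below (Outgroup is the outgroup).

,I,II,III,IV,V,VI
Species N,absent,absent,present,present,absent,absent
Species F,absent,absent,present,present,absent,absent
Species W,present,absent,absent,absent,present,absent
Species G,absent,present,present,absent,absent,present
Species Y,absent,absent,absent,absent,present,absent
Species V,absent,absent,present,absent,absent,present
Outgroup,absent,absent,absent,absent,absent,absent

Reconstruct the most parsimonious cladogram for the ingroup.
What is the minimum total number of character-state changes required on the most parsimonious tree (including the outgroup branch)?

6

The outgroup has state 'absent' for every character, so 'present' is the derived state throughout.
I (derived state 'present') is unique to Species W (autapomorphy; uninformative for grouping).
II (derived state 'present') is unique to Species G (autapomorphy; uninformative for grouping).
Only Species F, Species G, Species N, and Species V show the derived state 'present' for III, supporting them as a clade.
IV: derived state 'present' in Species F and Species N only — synapomorphy for {Species F, Species N}.
V: derived state 'present' in Species W and Species Y only — synapomorphy for {Species W, Species Y}.
VI (derived state 'present') is shared by Species G and Species V — a synapomorphy uniting that clade.
Most parsimonious ingroup topology: ((Species W,Species Y),((Species G,Species V),(Species F,Species N))).
Changes per character on this tree: I: 1; II: 1; III: 1; IV: 1; V: 1; VI: 1.
Total = 6.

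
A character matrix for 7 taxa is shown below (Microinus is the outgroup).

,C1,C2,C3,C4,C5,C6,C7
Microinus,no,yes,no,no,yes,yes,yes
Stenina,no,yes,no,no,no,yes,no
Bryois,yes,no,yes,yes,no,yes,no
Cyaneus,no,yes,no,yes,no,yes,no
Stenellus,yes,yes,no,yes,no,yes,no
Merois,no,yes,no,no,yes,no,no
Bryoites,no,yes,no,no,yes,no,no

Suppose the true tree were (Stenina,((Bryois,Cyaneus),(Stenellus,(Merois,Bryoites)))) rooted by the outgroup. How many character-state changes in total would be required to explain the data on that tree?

Map each character onto (Stenina,((Bryois,Cyaneus),(Stenellus,(Merois,Bryoites)))) (rooted by Microinus) and count the minimum state changes it requires (Fitch parsimony):
C1: 2; C2: 1; C3: 1; C4: 2; C5: 2; C6: 1; C7: 1.
Total tree length = 10.

10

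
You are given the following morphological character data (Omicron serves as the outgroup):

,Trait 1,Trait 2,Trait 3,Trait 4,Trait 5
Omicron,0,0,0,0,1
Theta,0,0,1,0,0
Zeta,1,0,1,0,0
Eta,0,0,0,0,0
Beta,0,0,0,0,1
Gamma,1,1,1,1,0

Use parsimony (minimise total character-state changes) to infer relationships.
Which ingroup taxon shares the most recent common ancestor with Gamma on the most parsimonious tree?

Character polarity is set by the outgroup: the derived state is whichever differs from the outgroup's state, so for Trait 5 the derived state is '0', and for the remaining characters it is '1'.
Only Gamma and Zeta show the derived state '1' for Trait 1, supporting them as a clade.
Trait 2: derived state '1' in Gamma only — an autapomorphy, so it tells us nothing about relationships among taxa.
Only Gamma, Theta, and Zeta show the derived state '1' for Trait 3, supporting them as a clade.
Trait 4 (derived state '1') is unique to Gamma (autapomorphy; uninformative for grouping).
Trait 5 (derived state '0') is shared by Eta, Gamma, Theta, and Zeta — a synapomorphy uniting that clade.
Most parsimonious ingroup topology: (((Theta,(Zeta,Gamma)),Eta),Beta).
Gamma and Zeta form a cherry on this tree, so they are sister taxa.

Zeta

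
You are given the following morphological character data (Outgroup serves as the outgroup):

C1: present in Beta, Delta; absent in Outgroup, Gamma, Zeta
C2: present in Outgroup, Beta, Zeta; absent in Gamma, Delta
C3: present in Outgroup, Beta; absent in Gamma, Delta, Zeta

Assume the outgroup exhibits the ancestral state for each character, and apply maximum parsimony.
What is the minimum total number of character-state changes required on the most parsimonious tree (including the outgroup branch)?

Character polarity is set by the outgroup: the derived state is whichever differs from the outgroup's state, so for C2, C3 the derived state is 'absent', and for the remaining characters it is 'present'.
C1 groups Beta and Delta, which is incompatible with the clades supported by the remaining characters; treating it as convergent (homoplasy) costs fewer steps than any alternative tree.
C2: derived state 'absent' in Delta and Gamma only — synapomorphy for {Delta, Gamma}.
Only Delta, Gamma, and Zeta show the derived state 'absent' for C3, supporting them as a clade.
Most parsimonious ingroup topology: (Beta,((Gamma,Delta),Zeta)).
Changes per character on this tree: C1: 2; C2: 1; C3: 1.
Total = 4.

4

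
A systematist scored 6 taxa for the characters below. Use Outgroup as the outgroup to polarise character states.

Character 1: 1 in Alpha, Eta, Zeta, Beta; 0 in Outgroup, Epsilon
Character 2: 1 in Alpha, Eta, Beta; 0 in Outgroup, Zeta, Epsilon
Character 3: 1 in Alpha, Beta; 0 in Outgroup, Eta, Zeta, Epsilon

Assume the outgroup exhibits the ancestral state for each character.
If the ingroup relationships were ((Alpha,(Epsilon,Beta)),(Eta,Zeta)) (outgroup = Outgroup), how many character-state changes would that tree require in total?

7

Map each character onto ((Alpha,(Epsilon,Beta)),(Eta,Zeta)) (rooted by Outgroup) and count the minimum state changes it requires (Fitch parsimony):
Character 1: 2; Character 2: 3; Character 3: 2.
Total tree length = 7.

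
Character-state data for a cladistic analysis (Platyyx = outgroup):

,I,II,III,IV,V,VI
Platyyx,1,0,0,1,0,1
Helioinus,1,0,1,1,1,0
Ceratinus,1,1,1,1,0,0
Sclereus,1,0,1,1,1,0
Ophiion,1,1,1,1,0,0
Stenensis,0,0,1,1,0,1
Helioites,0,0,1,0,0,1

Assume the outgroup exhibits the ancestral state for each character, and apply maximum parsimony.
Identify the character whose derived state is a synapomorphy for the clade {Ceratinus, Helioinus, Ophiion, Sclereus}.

Character polarity is set by the outgroup: the derived state is whichever differs from the outgroup's state, so for I, IV, VI the derived state is '0', and for the remaining characters it is '1'.
I (derived state '0') is shared by Helioites and Stenensis — a synapomorphy uniting that clade.
II (derived state '1') is shared by Ceratinus and Ophiion — a synapomorphy uniting that clade.
III (derived state '1') is shared by all ingroup taxa — unites the whole ingroup.
IV (derived state '0') is unique to Helioites (autapomorphy; uninformative for grouping).
V: derived state '1' in Helioinus and Sclereus only — synapomorphy for {Helioinus, Sclereus}.
VI (derived state '0') is shared by Ceratinus, Helioinus, Ophiion, and Sclereus — a synapomorphy uniting that clade.
Most parsimonious ingroup topology: (((Helioinus,Sclereus),(Ceratinus,Ophiion)),(Stenensis,Helioites)).
The clade {Ceratinus, Helioinus, Ophiion, Sclereus} is supported by VI: its derived state '0' occurs in exactly those taxa and in no other taxon (including the outgroup).

VI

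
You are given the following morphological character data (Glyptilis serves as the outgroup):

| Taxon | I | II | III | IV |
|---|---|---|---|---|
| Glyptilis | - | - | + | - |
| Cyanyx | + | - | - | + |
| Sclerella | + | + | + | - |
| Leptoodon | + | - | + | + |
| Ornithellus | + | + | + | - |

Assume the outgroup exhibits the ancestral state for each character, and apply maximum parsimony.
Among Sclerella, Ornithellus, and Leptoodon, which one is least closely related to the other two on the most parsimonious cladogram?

Leptoodon

Character polarity is set by the outgroup: the derived state is whichever differs from the outgroup's state, so for III the derived state is '-', and for the remaining characters it is '+'.
I (derived state '+') is shared by all ingroup taxa — unites the whole ingroup.
Only Ornithellus and Sclerella show the derived state '+' for II, supporting them as a clade.
III (derived state '-') is unique to Cyanyx (autapomorphy; uninformative for grouping).
IV (derived state '+') is shared by Cyanyx and Leptoodon — a synapomorphy uniting that clade.
Most parsimonious ingroup topology: ((Cyanyx,Leptoodon),(Sclerella,Ornithellus)).
Sclerella and Ornithellus share a more recent common ancestor with each other than either does with Leptoodon, so Leptoodon is the least closely related of the three.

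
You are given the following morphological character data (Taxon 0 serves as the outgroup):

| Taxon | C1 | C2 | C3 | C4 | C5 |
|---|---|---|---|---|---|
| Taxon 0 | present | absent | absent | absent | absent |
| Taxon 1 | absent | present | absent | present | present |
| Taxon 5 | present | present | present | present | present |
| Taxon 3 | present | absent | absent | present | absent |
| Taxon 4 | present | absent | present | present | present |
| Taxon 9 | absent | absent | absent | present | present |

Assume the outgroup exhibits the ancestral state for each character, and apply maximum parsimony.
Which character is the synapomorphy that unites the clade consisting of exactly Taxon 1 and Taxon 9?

Character polarity is set by the outgroup: the derived state is whichever differs from the outgroup's state, so for C1 the derived state is 'absent', and for the remaining characters it is 'present'.
C1 (derived state 'absent') is shared by Taxon 1 and Taxon 9 — a synapomorphy uniting that clade.
C2 (state 'present') occurs in Taxon 1 and Taxon 5 but conflicts with the nesting implied by the other characters — most parsimoniously interpreted as homoplasy.
Only Taxon 4 and Taxon 5 show the derived state 'present' for C3, supporting them as a clade.
All ingroup taxa share the derived state 'present' for C4; it defines the ingroup but does not resolve relationships within it.
C5 (derived state 'present') is shared by Taxon 1, Taxon 4, Taxon 5, and Taxon 9 — a synapomorphy uniting that clade.
Most parsimonious ingroup topology: (((Taxon 1,Taxon 9),(Taxon 5,Taxon 4)),Taxon 3).
The clade {Taxon 1, Taxon 9} is supported by C1: its derived state 'absent' occurs in exactly those taxa and in no other taxon (including the outgroup).

C1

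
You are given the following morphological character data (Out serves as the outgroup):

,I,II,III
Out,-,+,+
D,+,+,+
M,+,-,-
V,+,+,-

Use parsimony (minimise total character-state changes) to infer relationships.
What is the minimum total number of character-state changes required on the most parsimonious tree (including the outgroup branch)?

3

Character polarity is set by the outgroup: the derived state is whichever differs from the outgroup's state, so for II, III the derived state is '-', and for the remaining characters it is '+'.
All ingroup taxa share the derived state '+' for I; it defines the ingroup but does not resolve relationships within it.
II: derived state '-' in M only — an autapomorphy, so it tells us nothing about relationships among taxa.
III (derived state '-') is shared by M and V — a synapomorphy uniting that clade.
Most parsimonious ingroup topology: (D,(M,V)).
Changes per character on this tree: I: 1; II: 1; III: 1.
Total = 3.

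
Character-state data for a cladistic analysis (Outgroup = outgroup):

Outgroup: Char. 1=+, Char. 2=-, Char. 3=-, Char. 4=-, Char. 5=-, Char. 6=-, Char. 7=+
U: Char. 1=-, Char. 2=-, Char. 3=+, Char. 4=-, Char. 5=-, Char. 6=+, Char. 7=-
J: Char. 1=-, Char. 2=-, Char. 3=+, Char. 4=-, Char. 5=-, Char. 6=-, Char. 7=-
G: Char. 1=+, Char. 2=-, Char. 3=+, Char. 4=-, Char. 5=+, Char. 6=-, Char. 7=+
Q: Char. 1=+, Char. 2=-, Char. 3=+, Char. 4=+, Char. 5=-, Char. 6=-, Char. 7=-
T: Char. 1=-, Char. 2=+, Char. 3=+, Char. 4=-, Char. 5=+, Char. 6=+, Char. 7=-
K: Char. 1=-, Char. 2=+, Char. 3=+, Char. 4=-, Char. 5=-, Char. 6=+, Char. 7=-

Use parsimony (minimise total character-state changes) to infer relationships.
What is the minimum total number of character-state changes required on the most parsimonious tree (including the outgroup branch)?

8

Character polarity is set by the outgroup: the derived state is whichever differs from the outgroup's state, so for Char. 1, Char. 7 the derived state is '-', and for the remaining characters it is '+'.
Only J, K, T, and U show the derived state '-' for Char. 1, supporting them as a clade.
Only K and T show the derived state '+' for Char. 2, supporting them as a clade.
Char. 3 (derived state '+') is shared by all ingroup taxa — unites the whole ingroup.
Char. 4: derived state '+' in Q only — an autapomorphy, so it tells us nothing about relationships among taxa.
Char. 5 (state '+') occurs in G and T but conflicts with the nesting implied by the other characters — most parsimoniously interpreted as homoplasy.
Char. 6 (derived state '+') is shared by K, T, and U — a synapomorphy uniting that clade.
Char. 7 (derived state '-') is shared by J, K, Q, T, and U — a synapomorphy uniting that clade.
Most parsimonious ingroup topology: ((((U,(T,K)),J),Q),G).
Changes per character on this tree: Char. 1: 1; Char. 2: 1; Char. 3: 1; Char. 4: 1; Char. 5: 2; Char. 6: 1; Char. 7: 1.
Total = 8.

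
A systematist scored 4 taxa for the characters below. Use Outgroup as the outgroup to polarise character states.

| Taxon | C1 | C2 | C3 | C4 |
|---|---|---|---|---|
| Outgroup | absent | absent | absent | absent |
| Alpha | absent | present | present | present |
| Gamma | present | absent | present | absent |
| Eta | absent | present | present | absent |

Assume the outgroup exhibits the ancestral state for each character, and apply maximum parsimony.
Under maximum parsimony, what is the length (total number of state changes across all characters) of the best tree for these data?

4

The outgroup has state 'absent' for every character, so 'present' is the derived state throughout.
C1: derived state 'present' in Gamma only — an autapomorphy, so it tells us nothing about relationships among taxa.
Only Alpha and Eta show the derived state 'present' for C2, supporting them as a clade.
C3 (derived state 'present') is shared by all ingroup taxa — unites the whole ingroup.
C4 (derived state 'present') is unique to Alpha (autapomorphy; uninformative for grouping).
Most parsimonious ingroup topology: ((Alpha,Eta),Gamma).
Changes per character on this tree: C1: 1; C2: 1; C3: 1; C4: 1.
Total = 4.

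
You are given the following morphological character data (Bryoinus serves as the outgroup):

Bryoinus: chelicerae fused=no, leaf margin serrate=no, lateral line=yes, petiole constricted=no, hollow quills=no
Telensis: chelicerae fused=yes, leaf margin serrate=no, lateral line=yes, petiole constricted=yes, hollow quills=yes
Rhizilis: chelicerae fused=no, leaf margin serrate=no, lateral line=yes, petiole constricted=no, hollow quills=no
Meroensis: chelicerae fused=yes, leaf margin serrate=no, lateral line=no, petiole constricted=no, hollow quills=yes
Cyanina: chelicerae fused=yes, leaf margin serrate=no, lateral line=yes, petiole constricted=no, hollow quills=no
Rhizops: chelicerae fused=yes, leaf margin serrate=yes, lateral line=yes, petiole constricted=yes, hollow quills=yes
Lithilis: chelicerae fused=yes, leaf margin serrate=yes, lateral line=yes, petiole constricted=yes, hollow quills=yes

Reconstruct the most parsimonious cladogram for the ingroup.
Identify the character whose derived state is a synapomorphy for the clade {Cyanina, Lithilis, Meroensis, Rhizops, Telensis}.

chelicerae fused

Character polarity is set by the outgroup: the derived state is whichever differs from the outgroup's state, so for lateral line the derived state is 'no', and for the remaining characters it is 'yes'.
chelicerae fused: derived state 'yes' in Cyanina, Lithilis, Meroensis, Rhizops, and Telensis only — synapomorphy for {Cyanina, Lithilis, Meroensis, Rhizops, Telensis}.
Only Lithilis and Rhizops show the derived state 'yes' for leaf margin serrate, supporting them as a clade.
lateral line (derived state 'no') is unique to Meroensis (autapomorphy; uninformative for grouping).
petiole constricted: derived state 'yes' in Lithilis, Rhizops, and Telensis only — synapomorphy for {Lithilis, Rhizops, Telensis}.
Only Lithilis, Meroensis, Rhizops, and Telensis show the derived state 'yes' for hollow quills, supporting them as a clade.
Most parsimonious ingroup topology: ((Cyanina,(((Lithilis,Rhizops),Telensis),Meroensis)),Rhizilis).
The clade {Cyanina, Lithilis, Meroensis, Rhizops, Telensis} is supported by chelicerae fused: its derived state 'yes' occurs in exactly those taxa and in no other taxon (including the outgroup).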